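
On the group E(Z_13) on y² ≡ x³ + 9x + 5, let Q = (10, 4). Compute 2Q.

(10, 9)

tangent at (10, 4): λ = (3·10² + 9)/(2·4) ≡ 10/8. 8⁻¹ ≡ 5 (mod 13), so λ ≡ 10·5 ≡ 11.
  x = λ² - 10 - 10 = 121 - 20 ≡ 10; y = λ·(10 - 10) - 4 ≡ 9. → (10, 9)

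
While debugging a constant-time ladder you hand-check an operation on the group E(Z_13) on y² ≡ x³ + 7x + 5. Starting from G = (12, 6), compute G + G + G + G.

(5, 10)

Double-and-add on 4 = (100)₂. Start with G = (12, 6) for the leading 1-bit.
double: tangent at (12, 6): λ = (3·12² + 7)/(2·6) ≡ 10/12. 12⁻¹ ≡ 12 (mod 13), so λ ≡ 10·12 ≡ 3.
  x = λ² - 12 - 12 = 9 - 24 ≡ 11; y = λ·(12 - 11) - 6 ≡ 10. → (11, 10)
double: tangent at (11, 10): λ = (3·11² + 7)/(2·10) ≡ 6/7. 7⁻¹ ≡ 2 (mod 13) since 7·2 = 14 ≡ 1, so λ ≡ 6·2 ≡ 12.
  x = λ² - 11 - 11 = 144 - 22 ≡ 5; y = λ·(11 - 5) - 10 ≡ 10. → (5, 10)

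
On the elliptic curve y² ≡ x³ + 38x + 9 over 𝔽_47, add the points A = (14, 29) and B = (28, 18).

(14, 29) + (28, 18). λ = (18 - 29)/(28 - 14) ≡ 36/14 mod 47. 14⁻¹ ≡ 37 (mod 47), so λ ≡ 16.
  x = λ² - 14 - 28 = 256 - 42 ≡ 26; y = λ·(14 - 26) - 29 ≡ 14. → (26, 14)

(26, 14)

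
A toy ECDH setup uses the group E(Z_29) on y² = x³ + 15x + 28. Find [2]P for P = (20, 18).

tangent at (20, 18): λ = (3·20² + 15)/(2·18) ≡ 26/7. 7⁻¹ ≡ 25 (mod 29) since 7·25 = 175 ≡ 1, so λ ≡ 26·25 ≡ 12.
  x = λ² - 20 - 20 = 144 - 40 ≡ 17; y = λ·(20 - 17) - 18 ≡ 18. → (17, 18)

(17, 18)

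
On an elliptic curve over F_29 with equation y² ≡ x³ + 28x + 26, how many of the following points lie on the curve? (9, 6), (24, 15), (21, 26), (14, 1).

2

(9, 6): 6² ≡ 7, rhs ≡ 21 → off.
(24, 15): 15² ≡ 22, rhs ≡ 22 → on.
(21, 26): 26² ≡ 9, rhs ≡ 15 → off.
(14, 1): 1² ≡ 1, rhs ≡ 1 → on.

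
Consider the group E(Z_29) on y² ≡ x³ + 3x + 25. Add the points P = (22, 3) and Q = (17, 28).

(15, 20)

(22, 3) + (17, 28). λ = (28 - 3)/(17 - 22) ≡ 25/24 mod 29. 24⁻¹ ≡ 23 (mod 29) since 24·23 = 552 ≡ 1, so λ ≡ 24.
  x = λ² - 22 - 17 = 576 - 39 ≡ 15; y = λ·(22 - 15) - 3 ≡ 20. → (15, 20)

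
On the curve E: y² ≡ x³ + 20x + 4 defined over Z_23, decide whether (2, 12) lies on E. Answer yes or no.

y² = 12² ≡ 6; x³ + 20x + 4 = 52 ≡ 6 (mod 23). 6 = 6.

yes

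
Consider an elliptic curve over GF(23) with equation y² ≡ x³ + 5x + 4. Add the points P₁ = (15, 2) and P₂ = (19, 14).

(21, 3)

(15, 2) + (19, 14). λ = (14 - 2)/(19 - 15) ≡ 12/4 mod 23. 4⁻¹ ≡ 6 (mod 23), so λ ≡ 3.
  x = λ² - 15 - 19 = 9 - 34 ≡ 21; y = λ·(15 - 21) - 2 ≡ 3. → (21, 3)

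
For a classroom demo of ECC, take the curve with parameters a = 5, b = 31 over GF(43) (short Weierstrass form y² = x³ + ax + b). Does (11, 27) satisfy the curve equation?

yes

y² = 27² ≡ 41; x³ + 5x + 31 = 1417 ≡ 41 (mod 43). 41 = 41.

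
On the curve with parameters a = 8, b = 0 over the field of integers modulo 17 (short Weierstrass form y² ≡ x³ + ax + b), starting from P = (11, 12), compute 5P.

(3, 0)

Double-and-add on 5 = (101)₂. Start with P = (11, 12) for the leading 1-bit.
double: tangent at (11, 12): λ = (3·11² + 8)/(2·12) ≡ 14/7. 7⁻¹ ≡ 5 (mod 17), so λ ≡ 14·5 ≡ 2.
  x = λ² - 11 - 11 = 4 - 22 ≡ 16; y = λ·(11 - 16) - 12 ≡ 12. → (16, 12)
double: tangent at (16, 12): λ = (3·16² + 8)/(2·12) ≡ 11/7. 7⁻¹ ≡ 5 (mod 17) since 7·5 = 35 ≡ 1, so λ ≡ 11·5 ≡ 4.
  x = λ² - 16 - 16 = 16 - 32 ≡ 1; y = λ·(16 - 1) - 12 ≡ 14. → (1, 14)
add P: (1, 14) + (11, 12). λ = (12 - 14)/(11 - 1) ≡ 15/10 mod 17. 10⁻¹ ≡ 12 (mod 17), so λ ≡ 10.
  x = λ² - 1 - 11 = 100 - 12 ≡ 3; y = λ·(1 - 3) - 14 ≡ 0. → (3, 0)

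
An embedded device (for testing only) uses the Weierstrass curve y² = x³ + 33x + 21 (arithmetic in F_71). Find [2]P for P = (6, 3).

tangent at (6, 3): λ = (3·6² + 33)/(2·3) ≡ 70/6. 6⁻¹ ≡ 12 (mod 71) since 6·12 = 72 ≡ 1, so λ ≡ 70·12 ≡ 59.
  x = λ² - 6 - 6 = 3481 - 12 ≡ 61; y = λ·(6 - 61) - 3 ≡ 18. → (61, 18)

(61, 18)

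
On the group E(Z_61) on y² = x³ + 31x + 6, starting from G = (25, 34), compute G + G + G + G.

(42, 0)

Repeated addition: build up to 4G.
2G: tangent at (25, 34): λ = (3·25² + 31)/(2·34) ≡ 15/7. 7⁻¹ ≡ 35 (mod 61) since 7·35 = 245 ≡ 1, so λ ≡ 15·35 ≡ 37.
  x = λ² - 25 - 25 = 1369 - 50 ≡ 38; y = λ·(25 - 38) - 34 ≡ 34. → (38, 34)
3G: (38, 34) + (25, 34). λ = (34 - 34)/(25 - 38) ≡ 0/48 mod 61. 48⁻¹ ≡ 14 (mod 61), so λ ≡ 0.
  x = λ² - 38 - 25 = 0 - 63 ≡ 59; y = λ·(38 - 59) - 34 ≡ 27. → (59, 27)
4G: (59, 27) + (25, 34). λ = (34 - 27)/(25 - 59) ≡ 7/27 mod 61. 27⁻¹ ≡ 52 (mod 61), so λ ≡ 59.
  x = λ² - 59 - 25 = 3481 - 84 ≡ 42; y = λ·(59 - 42) - 27 ≡ 0. → (42, 0)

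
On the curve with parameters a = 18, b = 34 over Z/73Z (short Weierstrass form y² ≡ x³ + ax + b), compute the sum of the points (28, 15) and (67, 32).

(33, 24)

(28, 15) + (67, 32). λ = (32 - 15)/(67 - 28) ≡ 17/39 mod 73. 39⁻¹ ≡ 15 (mod 73), so λ ≡ 36.
  x = λ² - 28 - 67 = 1296 - 95 ≡ 33; y = λ·(28 - 33) - 15 ≡ 24. → (33, 24)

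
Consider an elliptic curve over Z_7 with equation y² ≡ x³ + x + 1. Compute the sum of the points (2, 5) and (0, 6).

(0, 1)

(2, 5) + (0, 6). λ = (6 - 5)/(0 - 2) ≡ 1/5 mod 7. 5⁻¹ ≡ 3 (mod 7), so λ ≡ 3.
  x = λ² - 2 - 0 = 9 - 2 ≡ 0; y = λ·(2 - 0) - 5 ≡ 1. → (0, 1)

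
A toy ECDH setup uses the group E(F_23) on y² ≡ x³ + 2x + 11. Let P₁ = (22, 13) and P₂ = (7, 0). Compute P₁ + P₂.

(20, 1)

(22, 13) + (7, 0). λ = (0 - 13)/(7 - 22) ≡ 10/8 mod 23. 8⁻¹ ≡ 3 (mod 23), so λ ≡ 7.
  x = λ² - 22 - 7 = 49 - 29 ≡ 20; y = λ·(22 - 20) - 13 ≡ 1. → (20, 1)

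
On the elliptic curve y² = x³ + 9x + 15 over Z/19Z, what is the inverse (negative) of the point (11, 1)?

(11, 18)

-(11, 1) = (11, -1 mod 19) = (11, 18).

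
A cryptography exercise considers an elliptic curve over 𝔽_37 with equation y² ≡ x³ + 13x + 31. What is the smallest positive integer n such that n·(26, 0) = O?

2

2P: (26, 0) + (26, 0): same x and y₁ ≡ -y₂, so the sum is O.
2P = O, so the order is 2.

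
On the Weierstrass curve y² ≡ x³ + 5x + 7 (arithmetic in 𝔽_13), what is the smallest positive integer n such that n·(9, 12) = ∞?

2P: tangent at (9, 12): λ = (3·9² + 5)/(2·12) ≡ 1/11. 11⁻¹ ≡ 6 (mod 13) since 11·6 = 66 ≡ 1, so λ ≡ 1·6 ≡ 6.
  x = λ² - 9 - 9 = 36 - 18 ≡ 5; y = λ·(9 - 5) - 12 ≡ 12. → (5, 12)
3P: (5, 12) + (9, 12). λ = (12 - 12)/(9 - 5) ≡ 0/4 mod 13. 4⁻¹ ≡ 10 (mod 13), so λ ≡ 0.
  x = λ² - 5 - 9 = 0 - 14 ≡ 12; y = λ·(5 - 12) - 12 ≡ 1. → (12, 1)
4P: (12, 1) + (9, 12). λ = (12 - 1)/(9 - 12) ≡ 11/10 mod 13. 10⁻¹ ≡ 4 (mod 13), so λ ≡ 5.
  x = λ² - 12 - 9 = 25 - 21 ≡ 4; y = λ·(12 - 4) - 1 ≡ 0. → (4, 0)
5P: (4, 0) + (9, 12). λ = (12 - 0)/(9 - 4) ≡ 12/5 mod 13. 5⁻¹ ≡ 8 (mod 13) since 5·8 = 40 ≡ 1, so λ ≡ 5.
  x = λ² - 4 - 9 = 25 - 13 ≡ 12; y = λ·(4 - 12) - 0 ≡ 12. → (12, 12)
6P: (12, 12) + (9, 12). λ = (12 - 12)/(9 - 12) ≡ 0/10 mod 13. 10⁻¹ ≡ 4 (mod 13) since 10·4 = 40 ≡ 1, so λ ≡ 0.
  x = λ² - 12 - 9 = 0 - 21 ≡ 5; y = λ·(12 - 5) - 12 ≡ 1. → (5, 1)
7P: (5, 1) + (9, 12). λ = (12 - 1)/(9 - 5) ≡ 11/4 mod 13. 4⁻¹ ≡ 10 (mod 13), so λ ≡ 6.
  x = λ² - 5 - 9 = 36 - 14 ≡ 9; y = λ·(5 - 9) - 1 ≡ 1. → (9, 1)
8P: (9, 1) + (9, 12): same x and y₁ ≡ -y₂, so the sum is ∞.
8P = ∞, so the order is 8.

8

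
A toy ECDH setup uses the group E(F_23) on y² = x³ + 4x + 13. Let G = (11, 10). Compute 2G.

(19, 18)

tangent at (11, 10): λ = (3·11² + 4)/(2·10) ≡ 22/20. 20⁻¹ ≡ 15 (mod 23), so λ ≡ 22·15 ≡ 8.
  x = λ² - 11 - 11 = 64 - 22 ≡ 19; y = λ·(11 - 19) - 10 ≡ 18. → (19, 18)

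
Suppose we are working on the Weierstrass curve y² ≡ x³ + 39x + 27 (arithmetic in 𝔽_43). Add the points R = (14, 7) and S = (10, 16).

(14, 7) + (10, 16). λ = (16 - 7)/(10 - 14) ≡ 9/39 mod 43. 39⁻¹ ≡ 32 (mod 43) since 39·32 = 1248 ≡ 1, so λ ≡ 30.
  x = λ² - 14 - 10 = 900 - 24 ≡ 16; y = λ·(14 - 16) - 7 ≡ 19. → (16, 19)

(16, 19)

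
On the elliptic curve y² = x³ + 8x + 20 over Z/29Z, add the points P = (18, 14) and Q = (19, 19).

(17, 20)

(18, 14) + (19, 19). λ = (19 - 14)/(19 - 18) ≡ 5/1 mod 29. 1⁻¹ ≡ 1 (mod 29), so λ ≡ 5.
  x = λ² - 18 - 19 = 25 - 37 ≡ 17; y = λ·(18 - 17) - 14 ≡ 20. → (17, 20)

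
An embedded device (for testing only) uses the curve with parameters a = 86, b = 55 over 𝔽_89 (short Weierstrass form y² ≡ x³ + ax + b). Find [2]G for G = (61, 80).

tangent at (61, 80): λ = (3·61² + 86)/(2·80) ≡ 35/71. 71⁻¹ ≡ 84 (mod 89), so λ ≡ 35·84 ≡ 3.
  x = λ² - 61 - 61 = 9 - 122 ≡ 65; y = λ·(61 - 65) - 80 ≡ 86. → (65, 86)

(65, 86)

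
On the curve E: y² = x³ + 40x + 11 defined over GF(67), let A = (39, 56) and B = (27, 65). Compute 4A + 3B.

(32, 36)

First 4A:
Double-and-add on 4 = (100)₂. Start with A = (39, 56) for the leading 1-bit.
double: tangent at (39, 56): λ = (3·39² + 40)/(2·56) ≡ 47/45. 45⁻¹ ≡ 3 (mod 67) since 45·3 = 135 ≡ 1, so λ ≡ 47·3 ≡ 7.
  x = λ² - 39 - 39 = 49 - 78 ≡ 38; y = λ·(39 - 38) - 56 ≡ 18. → (38, 18)
double: tangent at (38, 18): λ = (3·38² + 40)/(2·18) ≡ 17/36. 36⁻¹ ≡ 54 (mod 67) since 36·54 = 1944 ≡ 1, so λ ≡ 17·54 ≡ 47.
  x = λ² - 38 - 38 = 2209 - 76 ≡ 56; y = λ·(38 - 56) - 18 ≡ 7. → (56, 7)
4A = (56, 7).
Next 3B:
Repeated addition: build up to 3B.
2B: tangent at (27, 65): λ = (3·27² + 40)/(2·65) ≡ 16/63. 63⁻¹ ≡ 50 (mod 67) since 63·50 = 3150 ≡ 1, so λ ≡ 16·50 ≡ 63.
  x = λ² - 27 - 27 = 3969 - 54 ≡ 29; y = λ·(27 - 29) - 65 ≡ 10. → (29, 10)
3B: (29, 10) + (27, 65). λ = (65 - 10)/(27 - 29) ≡ 55/65 mod 67. 65⁻¹ ≡ 33 (mod 67), so λ ≡ 6.
  x = λ² - 29 - 27 = 36 - 56 ≡ 47; y = λ·(29 - 47) - 10 ≡ 16. → (47, 16)
3B = (47, 16).
Finally 4A + 3B:
(56, 7) + (47, 16). λ = (16 - 7)/(47 - 56) ≡ 9/58 mod 67. 58⁻¹ ≡ 52 (mod 67) since 58·52 = 3016 ≡ 1, so λ ≡ 66.
  x = λ² - 56 - 47 = 4356 - 103 ≡ 32; y = λ·(56 - 32) - 7 ≡ 36. → (32, 36)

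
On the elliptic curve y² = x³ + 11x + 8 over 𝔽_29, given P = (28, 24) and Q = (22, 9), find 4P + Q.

First 4P:
Double-and-add on 4 = (100)₂. Start with P = (28, 24) for the leading 1-bit.
double: tangent at (28, 24): λ = (3·28² + 11)/(2·24) ≡ 14/19. 19⁻¹ ≡ 26 (mod 29), so λ ≡ 14·26 ≡ 16.
  x = λ² - 28 - 28 = 256 - 56 ≡ 26; y = λ·(28 - 26) - 24 ≡ 8. → (26, 8)
double: tangent at (26, 8): λ = (3·26² + 11)/(2·8) ≡ 9/16. 16⁻¹ ≡ 20 (mod 29) since 16·20 = 320 ≡ 1, so λ ≡ 9·20 ≡ 6.
  x = λ² - 26 - 26 = 36 - 52 ≡ 13; y = λ·(26 - 13) - 8 ≡ 12. → (13, 12)
4P = (13, 12).
Finally 4P + Q:
(13, 12) + (22, 9). λ = (9 - 12)/(22 - 13) ≡ 26/9 mod 29. 9⁻¹ ≡ 13 (mod 29), so λ ≡ 19.
  x = λ² - 13 - 22 = 361 - 35 ≡ 7; y = λ·(13 - 7) - 12 ≡ 15. → (7, 15)

(7, 15)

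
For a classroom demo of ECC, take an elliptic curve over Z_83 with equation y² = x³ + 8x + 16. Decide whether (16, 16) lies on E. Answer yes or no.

yes

y² = 16² ≡ 7; x³ + 8x + 16 = 4240 ≡ 7 (mod 83). 7 = 7.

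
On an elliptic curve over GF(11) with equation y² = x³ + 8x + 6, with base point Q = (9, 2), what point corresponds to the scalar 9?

O

Repeated addition: build up to 9Q.
2Q: tangent at (9, 2): λ = (3·9² + 8)/(2·2) ≡ 9/4. 4⁻¹ ≡ 3 (mod 11), so λ ≡ 9·3 ≡ 5.
  x = λ² - 9 - 9 = 25 - 18 ≡ 7; y = λ·(9 - 7) - 2 ≡ 8. → (7, 8)
3Q: (7, 8) + (9, 2). λ = (2 - 8)/(9 - 7) ≡ 5/2 mod 11. 2⁻¹ ≡ 6 (mod 11) since 2·6 = 12 ≡ 1, so λ ≡ 8.
  x = λ² - 7 - 9 = 64 - 16 ≡ 4; y = λ·(7 - 4) - 8 ≡ 5. → (4, 5)
4Q: (4, 5) + (9, 2). λ = (2 - 5)/(9 - 4) ≡ 8/5 mod 11. 5⁻¹ ≡ 9 (mod 11), so λ ≡ 6.
  x = λ² - 4 - 9 = 36 - 13 ≡ 1; y = λ·(4 - 1) - 5 ≡ 2. → (1, 2)
5Q: (1, 2) + (9, 2). λ = (2 - 2)/(9 - 1) ≡ 0/8 mod 11. 8⁻¹ ≡ 7 (mod 11), so λ ≡ 0.
  x = λ² - 1 - 9 = 0 - 10 ≡ 1; y = λ·(1 - 1) - 2 ≡ 9. → (1, 9)
6Q: (1, 9) + (9, 2). λ = (2 - 9)/(9 - 1) ≡ 4/8 mod 11. 8⁻¹ ≡ 7 (mod 11), so λ ≡ 6.
  x = λ² - 1 - 9 = 36 - 10 ≡ 4; y = λ·(1 - 4) - 9 ≡ 6. → (4, 6)
7Q: (4, 6) + (9, 2). λ = (2 - 6)/(9 - 4) ≡ 7/5 mod 11. 5⁻¹ ≡ 9 (mod 11), so λ ≡ 8.
  x = λ² - 4 - 9 = 64 - 13 ≡ 7; y = λ·(4 - 7) - 6 ≡ 3. → (7, 3)
8Q: (7, 3) + (9, 2). λ = (2 - 3)/(9 - 7) ≡ 10/2 mod 11. 2⁻¹ ≡ 6 (mod 11), so λ ≡ 5.
  x = λ² - 7 - 9 = 25 - 16 ≡ 9; y = λ·(7 - 9) - 3 ≡ 9. → (9, 9)
9Q: (9, 9) + (9, 2): same x and y₁ ≡ -y₂, so the sum is O.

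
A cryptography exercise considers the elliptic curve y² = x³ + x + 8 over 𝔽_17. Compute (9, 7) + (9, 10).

O

The two points share x = 9 and their y-coordinates satisfy 7 + 10 ≡ 0 (mod 17), so they are inverses. Their sum is 𝒪.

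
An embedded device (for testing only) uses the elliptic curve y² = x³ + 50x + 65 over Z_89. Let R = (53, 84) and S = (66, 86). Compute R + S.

(53, 84) + (66, 86). λ = (86 - 84)/(66 - 53) ≡ 2/13 mod 89. 13⁻¹ ≡ 48 (mod 89), so λ ≡ 7.
  x = λ² - 53 - 66 = 49 - 119 ≡ 19; y = λ·(53 - 19) - 84 ≡ 65. → (19, 65)

(19, 65)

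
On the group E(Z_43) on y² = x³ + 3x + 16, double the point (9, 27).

tangent at (9, 27): λ = (3·9² + 3)/(2·27) ≡ 31/11. 11⁻¹ ≡ 4 (mod 43), so λ ≡ 31·4 ≡ 38.
  x = λ² - 9 - 9 = 1444 - 18 ≡ 7; y = λ·(9 - 7) - 27 ≡ 6. → (7, 6)

(7, 6)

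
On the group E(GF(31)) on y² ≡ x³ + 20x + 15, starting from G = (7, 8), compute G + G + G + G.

Repeated addition: build up to 4G.
2G: tangent at (7, 8): λ = (3·7² + 20)/(2·8) ≡ 12/16. 16⁻¹ ≡ 2 (mod 31) since 16·2 = 32 ≡ 1, so λ ≡ 12·2 ≡ 24.
  x = λ² - 7 - 7 = 576 - 14 ≡ 4; y = λ·(7 - 4) - 8 ≡ 2. → (4, 2)
3G: (4, 2) + (7, 8). λ = (8 - 2)/(7 - 4) ≡ 6/3 mod 31. 3⁻¹ ≡ 21 (mod 31), so λ ≡ 2.
  x = λ² - 4 - 7 = 4 - 11 ≡ 24; y = λ·(4 - 24) - 2 ≡ 20. → (24, 20)
4G: (24, 20) + (7, 8). λ = (8 - 20)/(7 - 24) ≡ 19/14 mod 31. 14⁻¹ ≡ 20 (mod 31), so λ ≡ 8.
  x = λ² - 24 - 7 = 64 - 31 ≡ 2; y = λ·(24 - 2) - 20 ≡ 1. → (2, 1)

(2, 1)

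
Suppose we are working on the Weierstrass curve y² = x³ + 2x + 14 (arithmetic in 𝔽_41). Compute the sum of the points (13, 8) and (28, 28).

(20, 10)

(13, 8) + (28, 28). λ = (28 - 8)/(28 - 13) ≡ 20/15 mod 41. 15⁻¹ ≡ 11 (mod 41), so λ ≡ 15.
  x = λ² - 13 - 28 = 225 - 41 ≡ 20; y = λ·(13 - 20) - 8 ≡ 10. → (20, 10)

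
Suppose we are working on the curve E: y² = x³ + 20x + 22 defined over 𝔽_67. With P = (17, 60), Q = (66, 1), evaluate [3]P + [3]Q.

First 3P:
Repeated addition: build up to 3P.
2P: tangent at (17, 60): λ = (3·17² + 20)/(2·60) ≡ 16/53. 53⁻¹ ≡ 43 (mod 67) since 53·43 = 2279 ≡ 1, so λ ≡ 16·43 ≡ 18.
  x = λ² - 17 - 17 = 324 - 34 ≡ 22; y = λ·(17 - 22) - 60 ≡ 51. → (22, 51)
3P: (22, 51) + (17, 60). λ = (60 - 51)/(17 - 22) ≡ 9/62 mod 67. 62⁻¹ ≡ 40 (mod 67), so λ ≡ 25.
  x = λ² - 22 - 17 = 625 - 39 ≡ 50; y = λ·(22 - 50) - 51 ≡ 53. → (50, 53)
3P = (50, 53).
Next 3Q:
Repeated addition: build up to 3Q.
2Q: tangent at (66, 1): λ = (3·66² + 20)/(2·1) ≡ 23/2. 2⁻¹ ≡ 34 (mod 67), so λ ≡ 23·34 ≡ 45.
  x = λ² - 66 - 66 = 2025 - 132 ≡ 17; y = λ·(66 - 17) - 1 ≡ 60. → (17, 60)
3Q: (17, 60) + (66, 1). λ = (1 - 60)/(66 - 17) ≡ 8/49 mod 67. 49⁻¹ ≡ 26 (mod 67) since 49·26 = 1274 ≡ 1, so λ ≡ 7.
  x = λ² - 17 - 66 = 49 - 83 ≡ 33; y = λ·(17 - 33) - 60 ≡ 29. → (33, 29)
3Q = (33, 29).
Finally 3P + 3Q:
(50, 53) + (33, 29). λ = (29 - 53)/(33 - 50) ≡ 43/50 mod 67. 50⁻¹ ≡ 63 (mod 67) since 50·63 = 3150 ≡ 1, so λ ≡ 29.
  x = λ² - 50 - 33 = 841 - 83 ≡ 21; y = λ·(50 - 21) - 53 ≡ 51. → (21, 51)

(21, 51)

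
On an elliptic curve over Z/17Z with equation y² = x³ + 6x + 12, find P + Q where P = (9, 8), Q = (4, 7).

(2, 7)

(9, 8) + (4, 7). λ = (7 - 8)/(4 - 9) ≡ 16/12 mod 17. 12⁻¹ ≡ 10 (mod 17), so λ ≡ 7.
  x = λ² - 9 - 4 = 49 - 13 ≡ 2; y = λ·(9 - 2) - 8 ≡ 7. → (2, 7)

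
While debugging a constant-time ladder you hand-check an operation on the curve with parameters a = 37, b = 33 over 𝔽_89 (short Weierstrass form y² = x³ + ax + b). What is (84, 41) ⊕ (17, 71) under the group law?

(59, 74)

(84, 41) + (17, 71). λ = (71 - 41)/(17 - 84) ≡ 30/22 mod 89. 22⁻¹ ≡ 85 (mod 89) since 22·85 = 1870 ≡ 1, so λ ≡ 58.
  x = λ² - 84 - 17 = 3364 - 101 ≡ 59; y = λ·(84 - 59) - 41 ≡ 74. → (59, 74)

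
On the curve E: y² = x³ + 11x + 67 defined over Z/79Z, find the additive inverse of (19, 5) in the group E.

-(19, 5) = (19, -5 mod 79) = (19, 74).

(19, 74)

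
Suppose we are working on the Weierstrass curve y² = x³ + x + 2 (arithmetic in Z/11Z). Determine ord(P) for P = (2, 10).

2P: tangent at (2, 10): λ = (3·2² + 1)/(2·10) ≡ 2/9. 9⁻¹ ≡ 5 (mod 11), so λ ≡ 2·5 ≡ 10.
  x = λ² - 2 - 2 = 100 - 4 ≡ 8; y = λ·(2 - 8) - 10 ≡ 7. → (8, 7)
3P: (8, 7) + (2, 10). λ = (10 - 7)/(2 - 8) ≡ 3/5 mod 11. 5⁻¹ ≡ 9 (mod 11), so λ ≡ 5.
  x = λ² - 8 - 2 = 25 - 10 ≡ 4; y = λ·(8 - 4) - 7 ≡ 2. → (4, 2)
4P: (4, 2) + (2, 10). λ = (10 - 2)/(2 - 4) ≡ 8/9 mod 11. 9⁻¹ ≡ 5 (mod 11) since 9·5 = 45 ≡ 1, so λ ≡ 7.
  x = λ² - 4 - 2 = 49 - 6 ≡ 10; y = λ·(4 - 10) - 2 ≡ 0. → (10, 0)
5P: (10, 0) + (2, 10). λ = (10 - 0)/(2 - 10) ≡ 10/3 mod 11. 3⁻¹ ≡ 4 (mod 11), so λ ≡ 7.
  x = λ² - 10 - 2 = 49 - 12 ≡ 4; y = λ·(10 - 4) - 0 ≡ 9. → (4, 9)
6P: (4, 9) + (2, 10). λ = (10 - 9)/(2 - 4) ≡ 1/9 mod 11. 9⁻¹ ≡ 5 (mod 11), so λ ≡ 5.
  x = λ² - 4 - 2 = 25 - 6 ≡ 8; y = λ·(4 - 8) - 9 ≡ 4. → (8, 4)
7P: (8, 4) + (2, 10). λ = (10 - 4)/(2 - 8) ≡ 6/5 mod 11. 5⁻¹ ≡ 9 (mod 11) since 5·9 = 45 ≡ 1, so λ ≡ 10.
  x = λ² - 8 - 2 = 100 - 10 ≡ 2; y = λ·(8 - 2) - 4 ≡ 1. → (2, 1)
8P: (2, 1) + (2, 10): same x and y₁ ≡ -y₂, so the sum is ∞.
8P = ∞, so the order is 8.

8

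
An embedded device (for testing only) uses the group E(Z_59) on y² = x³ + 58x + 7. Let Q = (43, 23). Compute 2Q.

tangent at (43, 23): λ = (3·43² + 58)/(2·23) ≡ 0/46. 46⁻¹ ≡ 9 (mod 59), so λ ≡ 0·9 ≡ 0.
  x = λ² - 43 - 43 = 0 - 86 ≡ 32; y = λ·(43 - 32) - 23 ≡ 36. → (32, 36)

(32, 36)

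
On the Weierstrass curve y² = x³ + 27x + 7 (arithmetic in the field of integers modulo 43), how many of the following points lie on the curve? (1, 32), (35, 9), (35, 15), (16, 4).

(1, 32): 32² ≡ 35, rhs ≡ 35 → on.
(35, 9): 9² ≡ 38, rhs ≡ 10 → off.
(35, 15): 15² ≡ 10, rhs ≡ 10 → on.
(16, 4): 4² ≡ 16, rhs ≡ 20 → off.

2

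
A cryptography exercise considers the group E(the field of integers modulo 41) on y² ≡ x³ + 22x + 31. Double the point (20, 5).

tangent at (20, 5): λ = (3·20² + 22)/(2·5) ≡ 33/10. 10⁻¹ ≡ 37 (mod 41), so λ ≡ 33·37 ≡ 32.
  x = λ² - 20 - 20 = 1024 - 40 ≡ 0; y = λ·(20 - 0) - 5 ≡ 20. → (0, 20)

(0, 20)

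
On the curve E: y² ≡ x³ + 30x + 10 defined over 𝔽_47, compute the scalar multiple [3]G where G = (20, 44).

(34, 14)

Repeated addition: build up to 3G.
2G: tangent at (20, 44): λ = (3·20² + 30)/(2·44) ≡ 8/41. 41⁻¹ ≡ 39 (mod 47) since 41·39 = 1599 ≡ 1, so λ ≡ 8·39 ≡ 30.
  x = λ² - 20 - 20 = 900 - 40 ≡ 14; y = λ·(20 - 14) - 44 ≡ 42. → (14, 42)
3G: (14, 42) + (20, 44). λ = (44 - 42)/(20 - 14) ≡ 2/6 mod 47. 6⁻¹ ≡ 8 (mod 47), so λ ≡ 16.
  x = λ² - 14 - 20 = 256 - 34 ≡ 34; y = λ·(14 - 34) - 42 ≡ 14. → (34, 14)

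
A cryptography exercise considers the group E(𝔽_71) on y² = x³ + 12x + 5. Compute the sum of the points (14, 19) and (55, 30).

(14, 19) + (55, 30). λ = (30 - 19)/(55 - 14) ≡ 11/41 mod 71. 41⁻¹ ≡ 26 (mod 71) since 41·26 = 1066 ≡ 1, so λ ≡ 2.
  x = λ² - 14 - 55 = 4 - 69 ≡ 6; y = λ·(14 - 6) - 19 ≡ 68. → (6, 68)

(6, 68)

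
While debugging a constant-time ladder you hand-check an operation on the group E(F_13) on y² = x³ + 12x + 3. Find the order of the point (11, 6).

4

2P: tangent at (11, 6): λ = (3·11² + 12)/(2·6) ≡ 11/12. 12⁻¹ ≡ 12 (mod 13) since 12·12 = 144 ≡ 1, so λ ≡ 11·12 ≡ 2.
  x = λ² - 11 - 11 = 4 - 22 ≡ 8; y = λ·(11 - 8) - 6 ≡ 0. → (8, 0)
3P: (8, 0) + (11, 6). λ = (6 - 0)/(11 - 8) ≡ 6/3 mod 13. 3⁻¹ ≡ 9 (mod 13), so λ ≡ 2.
  x = λ² - 8 - 11 = 4 - 19 ≡ 11; y = λ·(8 - 11) - 0 ≡ 7. → (11, 7)
4P: (11, 7) + (11, 6): same x and y₁ ≡ -y₂, so the sum is ∞.
4P = ∞, so the order is 4.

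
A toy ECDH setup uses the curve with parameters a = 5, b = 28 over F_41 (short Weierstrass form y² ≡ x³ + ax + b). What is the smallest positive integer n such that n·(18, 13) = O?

2P: tangent at (18, 13): λ = (3·18² + 5)/(2·13) ≡ 34/26. 26⁻¹ ≡ 30 (mod 41), so λ ≡ 34·30 ≡ 36.
  x = λ² - 18 - 18 = 1296 - 36 ≡ 30; y = λ·(18 - 30) - 13 ≡ 6. → (30, 6)
3P: (30, 6) + (18, 13). λ = (13 - 6)/(18 - 30) ≡ 7/29 mod 41. 29⁻¹ ≡ 17 (mod 41), so λ ≡ 37.
  x = λ² - 30 - 18 = 1369 - 48 ≡ 9; y = λ·(30 - 9) - 6 ≡ 33. → (9, 33)
4P: (9, 33) + (18, 13). λ = (13 - 33)/(18 - 9) ≡ 21/9 mod 41. 9⁻¹ ≡ 32 (mod 41) since 9·32 = 288 ≡ 1, so λ ≡ 16.
  x = λ² - 9 - 18 = 256 - 27 ≡ 24; y = λ·(9 - 24) - 33 ≡ 14. → (24, 14)
5P: (24, 14) + (18, 13). λ = (13 - 14)/(18 - 24) ≡ 40/35 mod 41. 35⁻¹ ≡ 34 (mod 41), so λ ≡ 7.
  x = λ² - 24 - 18 = 49 - 42 ≡ 7; y = λ·(24 - 7) - 14 ≡ 23. → (7, 23)
6P: (7, 23) + (18, 13). λ = (13 - 23)/(18 - 7) ≡ 31/11 mod 41. 11⁻¹ ≡ 15 (mod 41) since 11·15 = 165 ≡ 1, so λ ≡ 14.
  x = λ² - 7 - 18 = 196 - 25 ≡ 7; y = λ·(7 - 7) - 23 ≡ 18. → (7, 18)
7P: (7, 18) + (18, 13). λ = (13 - 18)/(18 - 7) ≡ 36/11 mod 41. 11⁻¹ ≡ 15 (mod 41) since 11·15 = 165 ≡ 1, so λ ≡ 7.
  x = λ² - 7 - 18 = 49 - 25 ≡ 24; y = λ·(7 - 24) - 18 ≡ 27. → (24, 27)
8P: (24, 27) + (18, 13). λ = (13 - 27)/(18 - 24) ≡ 27/35 mod 41. 35⁻¹ ≡ 34 (mod 41) since 35·34 = 1190 ≡ 1, so λ ≡ 16.
  x = λ² - 24 - 18 = 256 - 42 ≡ 9; y = λ·(24 - 9) - 27 ≡ 8. → (9, 8)
9P: (9, 8) + (18, 13). λ = (13 - 8)/(18 - 9) ≡ 5/9 mod 41. 9⁻¹ ≡ 32 (mod 41) since 9·32 = 288 ≡ 1, so λ ≡ 37.
  x = λ² - 9 - 18 = 1369 - 27 ≡ 30; y = λ·(9 - 30) - 8 ≡ 35. → (30, 35)
10P: (30, 35) + (18, 13). λ = (13 - 35)/(18 - 30) ≡ 19/29 mod 41. 29⁻¹ ≡ 17 (mod 41), so λ ≡ 36.
  x = λ² - 30 - 18 = 1296 - 48 ≡ 18; y = λ·(30 - 18) - 35 ≡ 28. → (18, 28)
11P: (18, 28) + (18, 13): same x and y₁ ≡ -y₂, so the sum is O.
11P = O, so the order is 11.

11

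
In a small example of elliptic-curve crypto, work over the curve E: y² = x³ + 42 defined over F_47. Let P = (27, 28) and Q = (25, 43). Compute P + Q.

(27, 28) + (25, 43). λ = (43 - 28)/(25 - 27) ≡ 15/45 mod 47. 45⁻¹ ≡ 23 (mod 47), so λ ≡ 16.
  x = λ² - 27 - 25 = 256 - 52 ≡ 16; y = λ·(27 - 16) - 28 ≡ 7. → (16, 7)

(16, 7)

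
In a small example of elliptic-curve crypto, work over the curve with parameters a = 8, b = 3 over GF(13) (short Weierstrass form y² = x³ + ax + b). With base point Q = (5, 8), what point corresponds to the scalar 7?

Double-and-add on 7 = (111)₂. Start with Q = (5, 8) for the leading 1-bit.
double: tangent at (5, 8): λ = (3·5² + 8)/(2·8) ≡ 5/3. 3⁻¹ ≡ 9 (mod 13), so λ ≡ 5·9 ≡ 6.
  x = λ² - 5 - 5 = 36 - 10 ≡ 0; y = λ·(5 - 0) - 8 ≡ 9. → (0, 9)
add Q: (0, 9) + (5, 8). λ = (8 - 9)/(5 - 0) ≡ 12/5 mod 13. 5⁻¹ ≡ 8 (mod 13), so λ ≡ 5.
  x = λ² - 0 - 5 = 25 - 5 ≡ 7; y = λ·(0 - 7) - 9 ≡ 8. → (7, 8)
double: tangent at (7, 8): λ = (3·7² + 8)/(2·8) ≡ 12/3. 3⁻¹ ≡ 9 (mod 13), so λ ≡ 12·9 ≡ 4.
  x = λ² - 7 - 7 = 16 - 14 ≡ 2; y = λ·(7 - 2) - 8 ≡ 12. → (2, 12)
add Q: (2, 12) + (5, 8). λ = (8 - 12)/(5 - 2) ≡ 9/3 mod 13. 3⁻¹ ≡ 9 (mod 13), so λ ≡ 3.
  x = λ² - 2 - 5 = 9 - 7 ≡ 2; y = λ·(2 - 2) - 12 ≡ 1. → (2, 1)

(2, 1)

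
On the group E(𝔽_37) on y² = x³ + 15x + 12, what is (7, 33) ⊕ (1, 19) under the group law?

(7, 33) + (1, 19). λ = (19 - 33)/(1 - 7) ≡ 23/31 mod 37. 31⁻¹ ≡ 6 (mod 37), so λ ≡ 27.
  x = λ² - 7 - 1 = 729 - 8 ≡ 18; y = λ·(7 - 18) - 33 ≡ 3. → (18, 3)

(18, 3)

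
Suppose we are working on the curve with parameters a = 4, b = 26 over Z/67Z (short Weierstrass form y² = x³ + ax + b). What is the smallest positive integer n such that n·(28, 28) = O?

2P: tangent at (28, 28): λ = (3·28² + 4)/(2·28) ≡ 11/56. 56⁻¹ ≡ 6 (mod 67), so λ ≡ 11·6 ≡ 66.
  x = λ² - 28 - 28 = 4356 - 56 ≡ 12; y = λ·(28 - 12) - 28 ≡ 23. → (12, 23)
3P: (12, 23) + (28, 28). λ = (28 - 23)/(28 - 12) ≡ 5/16 mod 67. 16⁻¹ ≡ 21 (mod 67) since 16·21 = 336 ≡ 1, so λ ≡ 38.
  x = λ² - 12 - 28 = 1444 - 40 ≡ 64; y = λ·(12 - 64) - 23 ≡ 11. → (64, 11)
4P: (64, 11) + (28, 28). λ = (28 - 11)/(28 - 64) ≡ 17/31 mod 67. 31⁻¹ ≡ 13 (mod 67) since 31·13 = 403 ≡ 1, so λ ≡ 20.
  x = λ² - 64 - 28 = 400 - 92 ≡ 40; y = λ·(64 - 40) - 11 ≡ 0. → (40, 0)
5P: (40, 0) + (28, 28). λ = (28 - 0)/(28 - 40) ≡ 28/55 mod 67. 55⁻¹ ≡ 39 (mod 67) since 55·39 = 2145 ≡ 1, so λ ≡ 20.
  x = λ² - 40 - 28 = 400 - 68 ≡ 64; y = λ·(40 - 64) - 0 ≡ 56. → (64, 56)
6P: (64, 56) + (28, 28). λ = (28 - 56)/(28 - 64) ≡ 39/31 mod 67. 31⁻¹ ≡ 13 (mod 67), so λ ≡ 38.
  x = λ² - 64 - 28 = 1444 - 92 ≡ 12; y = λ·(64 - 12) - 56 ≡ 44. → (12, 44)
7P: (12, 44) + (28, 28). λ = (28 - 44)/(28 - 12) ≡ 51/16 mod 67. 16⁻¹ ≡ 21 (mod 67), so λ ≡ 66.
  x = λ² - 12 - 28 = 4356 - 40 ≡ 28; y = λ·(12 - 28) - 44 ≡ 39. → (28, 39)
8P: (28, 39) + (28, 28): same x and y₁ ≡ -y₂, so the sum is O.
8P = O, so the order is 8.

8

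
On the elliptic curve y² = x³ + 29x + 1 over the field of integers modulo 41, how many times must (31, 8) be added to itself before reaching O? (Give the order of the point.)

2P: tangent at (31, 8): λ = (3·31² + 29)/(2·8) ≡ 1/16. 16⁻¹ ≡ 18 (mod 41) since 16·18 = 288 ≡ 1, so λ ≡ 1·18 ≡ 18.
  x = λ² - 31 - 31 = 324 - 62 ≡ 16; y = λ·(31 - 16) - 8 ≡ 16. → (16, 16)
3P: (16, 16) + (31, 8). λ = (8 - 16)/(31 - 16) ≡ 33/15 mod 41. 15⁻¹ ≡ 11 (mod 41) since 15·11 = 165 ≡ 1, so λ ≡ 35.
  x = λ² - 16 - 31 = 1225 - 47 ≡ 30; y = λ·(16 - 30) - 16 ≡ 27. → (30, 27)
4P: (30, 27) + (31, 8). λ = (8 - 27)/(31 - 30) ≡ 22/1 mod 41. 1⁻¹ ≡ 1 (mod 41) since 1·1 = 1 ≡ 1, so λ ≡ 22.
  x = λ² - 30 - 31 = 484 - 61 ≡ 13; y = λ·(30 - 13) - 27 ≡ 19. → (13, 19)
5P: (13, 19) + (31, 8). λ = (8 - 19)/(31 - 13) ≡ 30/18 mod 41. 18⁻¹ ≡ 16 (mod 41) since 18·16 = 288 ≡ 1, so λ ≡ 29.
  x = λ² - 13 - 31 = 841 - 44 ≡ 18; y = λ·(13 - 18) - 19 ≡ 0. → (18, 0)
6P: (18, 0) + (31, 8). λ = (8 - 0)/(31 - 18) ≡ 8/13 mod 41. 13⁻¹ ≡ 19 (mod 41), so λ ≡ 29.
  x = λ² - 18 - 31 = 841 - 49 ≡ 13; y = λ·(18 - 13) - 0 ≡ 22. → (13, 22)
7P: (13, 22) + (31, 8). λ = (8 - 22)/(31 - 13) ≡ 27/18 mod 41. 18⁻¹ ≡ 16 (mod 41), so λ ≡ 22.
  x = λ² - 13 - 31 = 484 - 44 ≡ 30; y = λ·(13 - 30) - 22 ≡ 14. → (30, 14)
8P: (30, 14) + (31, 8). λ = (8 - 14)/(31 - 30) ≡ 35/1 mod 41. 1⁻¹ ≡ 1 (mod 41), so λ ≡ 35.
  x = λ² - 30 - 31 = 1225 - 61 ≡ 16; y = λ·(30 - 16) - 14 ≡ 25. → (16, 25)
9P: (16, 25) + (31, 8). λ = (8 - 25)/(31 - 16) ≡ 24/15 mod 41. 15⁻¹ ≡ 11 (mod 41), so λ ≡ 18.
  x = λ² - 16 - 31 = 324 - 47 ≡ 31; y = λ·(16 - 31) - 25 ≡ 33. → (31, 33)
10P: (31, 33) + (31, 8): same x and y₁ ≡ -y₂, so the sum is O.
10P = O, so the order is 10.

10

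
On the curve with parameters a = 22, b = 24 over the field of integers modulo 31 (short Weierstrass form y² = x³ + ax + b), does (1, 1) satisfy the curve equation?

no

y² = 1² ≡ 1; x³ + 22x + 24 = 47 ≡ 16 (mod 31). 1 ≠ 16.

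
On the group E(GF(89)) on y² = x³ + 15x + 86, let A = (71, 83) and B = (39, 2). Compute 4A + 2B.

First 4A:
Repeated addition: build up to 4A.
2A: tangent at (71, 83): λ = (3·71² + 15)/(2·83) ≡ 8/77. 77⁻¹ ≡ 37 (mod 89), so λ ≡ 8·37 ≡ 29.
  x = λ² - 71 - 71 = 841 - 142 ≡ 76; y = λ·(71 - 76) - 83 ≡ 39. → (76, 39)
3A: (76, 39) + (71, 83). λ = (83 - 39)/(71 - 76) ≡ 44/84 mod 89. 84⁻¹ ≡ 71 (mod 89), so λ ≡ 9.
  x = λ² - 76 - 71 = 81 - 147 ≡ 23; y = λ·(76 - 23) - 39 ≡ 82. → (23, 82)
4A: (23, 82) + (71, 83). λ = (83 - 82)/(71 - 23) ≡ 1/48 mod 89. 48⁻¹ ≡ 13 (mod 89), so λ ≡ 13.
  x = λ² - 23 - 71 = 169 - 94 ≡ 75; y = λ·(23 - 75) - 82 ≡ 43. → (75, 43)
4A = (75, 43).
Next 2B:
Repeated addition: build up to 2B.
2B: tangent at (39, 2): λ = (3·39² + 15)/(2·2) ≡ 39/4. 4⁻¹ ≡ 67 (mod 89), so λ ≡ 39·67 ≡ 32.
  x = λ² - 39 - 39 = 1024 - 78 ≡ 56; y = λ·(39 - 56) - 2 ≡ 77. → (56, 77)
2B = (56, 77).
Finally 4A + 2B:
(75, 43) + (56, 77). λ = (77 - 43)/(56 - 75) ≡ 34/70 mod 89. 70⁻¹ ≡ 14 (mod 89), so λ ≡ 31.
  x = λ² - 75 - 56 = 961 - 131 ≡ 29; y = λ·(75 - 29) - 43 ≡ 48. → (29, 48)

(29, 48)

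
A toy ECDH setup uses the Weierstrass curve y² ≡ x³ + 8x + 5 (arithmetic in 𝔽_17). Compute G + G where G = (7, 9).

tangent at (7, 9): λ = (3·7² + 8)/(2·9) ≡ 2/1. 1⁻¹ ≡ 1 (mod 17), so λ ≡ 2·1 ≡ 2.
  x = λ² - 7 - 7 = 4 - 14 ≡ 7; y = λ·(7 - 7) - 9 ≡ 8. → (7, 8)

(7, 8)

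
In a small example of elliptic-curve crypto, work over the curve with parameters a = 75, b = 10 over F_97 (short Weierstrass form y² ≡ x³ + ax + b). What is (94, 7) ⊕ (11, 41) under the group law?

(85, 1)

(94, 7) + (11, 41). λ = (41 - 7)/(11 - 94) ≡ 34/14 mod 97. 14⁻¹ ≡ 7 (mod 97), so λ ≡ 44.
  x = λ² - 94 - 11 = 1936 - 105 ≡ 85; y = λ·(94 - 85) - 7 ≡ 1. → (85, 1)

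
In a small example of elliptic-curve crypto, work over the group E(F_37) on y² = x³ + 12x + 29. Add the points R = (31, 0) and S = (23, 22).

(16, 5)

(31, 0) + (23, 22). λ = (22 - 0)/(23 - 31) ≡ 22/29 mod 37. 29⁻¹ ≡ 23 (mod 37), so λ ≡ 25.
  x = λ² - 31 - 23 = 625 - 54 ≡ 16; y = λ·(31 - 16) - 0 ≡ 5. → (16, 5)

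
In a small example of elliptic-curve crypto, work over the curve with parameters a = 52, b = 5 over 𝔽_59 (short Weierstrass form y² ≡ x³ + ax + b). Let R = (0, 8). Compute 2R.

tangent at (0, 8): λ = (3·0² + 52)/(2·8) ≡ 52/16. 16⁻¹ ≡ 48 (mod 59), so λ ≡ 52·48 ≡ 18.
  x = λ² - 0 - 0 = 324 - 0 ≡ 29; y = λ·(0 - 29) - 8 ≡ 1. → (29, 1)

(29, 1)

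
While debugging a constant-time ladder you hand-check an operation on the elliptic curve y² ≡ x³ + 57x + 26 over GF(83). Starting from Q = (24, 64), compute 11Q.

(15, 43)

Double-and-add on 11 = (1011)₂. Start with Q = (24, 64) for the leading 1-bit.
double: tangent at (24, 64): λ = (3·24² + 57)/(2·64) ≡ 42/45. 45⁻¹ ≡ 24 (mod 83), so λ ≡ 42·24 ≡ 12.
  x = λ² - 24 - 24 = 144 - 48 ≡ 13; y = λ·(24 - 13) - 64 ≡ 68. → (13, 68)
double: tangent at (13, 68): λ = (3·13² + 57)/(2·68) ≡ 66/53. 53⁻¹ ≡ 47 (mod 83) since 53·47 = 2491 ≡ 1, so λ ≡ 66·47 ≡ 31.
  x = λ² - 13 - 13 = 961 - 26 ≡ 22; y = λ·(13 - 22) - 68 ≡ 68. → (22, 68)
add Q: (22, 68) + (24, 64). λ = (64 - 68)/(24 - 22) ≡ 79/2 mod 83. 2⁻¹ ≡ 42 (mod 83) since 2·42 = 84 ≡ 1, so λ ≡ 81.
  x = λ² - 22 - 24 = 6561 - 46 ≡ 41; y = λ·(22 - 41) - 68 ≡ 53. → (41, 53)
double: tangent at (41, 53): λ = (3·41² + 57)/(2·53) ≡ 37/23. 23⁻¹ ≡ 65 (mod 83), so λ ≡ 37·65 ≡ 81.
  x = λ² - 41 - 41 = 6561 - 82 ≡ 5; y = λ·(41 - 5) - 53 ≡ 41. → (5, 41)
add Q: (5, 41) + (24, 64). λ = (64 - 41)/(24 - 5) ≡ 23/19 mod 83. 19⁻¹ ≡ 35 (mod 83), so λ ≡ 58.
  x = λ² - 5 - 24 = 3364 - 29 ≡ 15; y = λ·(5 - 15) - 41 ≡ 43. → (15, 43)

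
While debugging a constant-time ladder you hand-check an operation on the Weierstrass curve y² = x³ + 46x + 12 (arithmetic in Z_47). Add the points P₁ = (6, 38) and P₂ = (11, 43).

(6, 38) + (11, 43). λ = (43 - 38)/(11 - 6) ≡ 5/5 mod 47. 5⁻¹ ≡ 19 (mod 47), so λ ≡ 1.
  x = λ² - 6 - 11 = 1 - 17 ≡ 31; y = λ·(6 - 31) - 38 ≡ 31. → (31, 31)

(31, 31)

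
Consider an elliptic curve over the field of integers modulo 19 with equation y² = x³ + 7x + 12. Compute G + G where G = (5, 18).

(18, 2)

tangent at (5, 18): λ = (3·5² + 7)/(2·18) ≡ 6/17. 17⁻¹ ≡ 9 (mod 19), so λ ≡ 6·9 ≡ 16.
  x = λ² - 5 - 5 = 256 - 10 ≡ 18; y = λ·(5 - 18) - 18 ≡ 2. → (18, 2)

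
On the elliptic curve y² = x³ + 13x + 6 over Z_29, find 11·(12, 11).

(8, 19)

Write Q = (12, 11).
Double-and-add on 11 = (1011)₂. Start with Q = (12, 11) for the leading 1-bit.
double: tangent at (12, 11): λ = (3·12² + 13)/(2·11) ≡ 10/22. 22⁻¹ ≡ 4 (mod 29) since 22·4 = 88 ≡ 1, so λ ≡ 10·4 ≡ 11.
  x = λ² - 12 - 12 = 121 - 24 ≡ 10; y = λ·(12 - 10) - 11 ≡ 11. → (10, 11)
double: tangent at (10, 11): λ = (3·10² + 13)/(2·11) ≡ 23/22. 22⁻¹ ≡ 4 (mod 29), so λ ≡ 23·4 ≡ 5.
  x = λ² - 10 - 10 = 25 - 20 ≡ 5; y = λ·(10 - 5) - 11 ≡ 14. → (5, 14)
add Q: (5, 14) + (12, 11). λ = (11 - 14)/(12 - 5) ≡ 26/7 mod 29. 7⁻¹ ≡ 25 (mod 29) since 7·25 = 175 ≡ 1, so λ ≡ 12.
  x = λ² - 5 - 12 = 144 - 17 ≡ 11; y = λ·(5 - 11) - 14 ≡ 1. → (11, 1)
double: tangent at (11, 1): λ = (3·11² + 13)/(2·1) ≡ 28/2. 2⁻¹ ≡ 15 (mod 29), so λ ≡ 28·15 ≡ 14.
  x = λ² - 11 - 11 = 196 - 22 ≡ 0; y = λ·(11 - 0) - 1 ≡ 8. → (0, 8)
add Q: (0, 8) + (12, 11). λ = (11 - 8)/(12 - 0) ≡ 3/12 mod 29. 12⁻¹ ≡ 17 (mod 29), so λ ≡ 22.
  x = λ² - 0 - 12 = 484 - 12 ≡ 8; y = λ·(0 - 8) - 8 ≡ 19. → (8, 19)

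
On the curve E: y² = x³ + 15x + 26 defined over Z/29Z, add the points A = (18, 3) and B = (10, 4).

(18, 3) + (10, 4). λ = (4 - 3)/(10 - 18) ≡ 1/21 mod 29. 21⁻¹ ≡ 18 (mod 29), so λ ≡ 18.
  x = λ² - 18 - 10 = 324 - 28 ≡ 6; y = λ·(18 - 6) - 3 ≡ 10. → (6, 10)

(6, 10)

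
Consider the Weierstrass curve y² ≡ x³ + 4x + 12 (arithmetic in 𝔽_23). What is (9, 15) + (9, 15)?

(17, 5)

tangent at (9, 15): λ = (3·9² + 4)/(2·15) ≡ 17/7. 7⁻¹ ≡ 10 (mod 23), so λ ≡ 17·10 ≡ 9.
  x = λ² - 9 - 9 = 81 - 18 ≡ 17; y = λ·(9 - 17) - 15 ≡ 5. → (17, 5)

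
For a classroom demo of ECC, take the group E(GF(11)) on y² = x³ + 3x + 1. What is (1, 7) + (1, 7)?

(2, 2)

tangent at (1, 7): λ = (3·1² + 3)/(2·7) ≡ 6/3. 3⁻¹ ≡ 4 (mod 11) since 3·4 = 12 ≡ 1, so λ ≡ 6·4 ≡ 2.
  x = λ² - 1 - 1 = 4 - 2 ≡ 2; y = λ·(1 - 2) - 7 ≡ 2. → (2, 2)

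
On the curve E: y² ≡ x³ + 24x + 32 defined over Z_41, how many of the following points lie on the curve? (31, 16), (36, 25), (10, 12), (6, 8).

(31, 16): 16² ≡ 10, rhs ≡ 22 → off.
(36, 25): 25² ≡ 10, rhs ≡ 33 → off.
(10, 12): 12² ≡ 21, rhs ≡ 1 → off.
(6, 8): 8² ≡ 23, rhs ≡ 23 → on.

1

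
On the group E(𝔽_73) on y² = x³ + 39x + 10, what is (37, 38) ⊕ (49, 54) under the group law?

(37, 38) + (49, 54). λ = (54 - 38)/(49 - 37) ≡ 16/12 mod 73. 12⁻¹ ≡ 67 (mod 73), so λ ≡ 50.
  x = λ² - 37 - 49 = 2500 - 86 ≡ 5; y = λ·(37 - 5) - 38 ≡ 29. → (5, 29)

(5, 29)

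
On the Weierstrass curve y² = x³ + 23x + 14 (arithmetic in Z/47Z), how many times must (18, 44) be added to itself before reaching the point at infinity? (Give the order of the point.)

2P: tangent at (18, 44): λ = (3·18² + 23)/(2·44) ≡ 8/41. 41⁻¹ ≡ 39 (mod 47), so λ ≡ 8·39 ≡ 30.
  x = λ² - 18 - 18 = 900 - 36 ≡ 18; y = λ·(18 - 18) - 44 ≡ 3. → (18, 3)
3P: (18, 3) + (18, 44): same x and y₁ ≡ -y₂, so the sum is the point at infinity.
3P = the point at infinity, so the order is 3.

3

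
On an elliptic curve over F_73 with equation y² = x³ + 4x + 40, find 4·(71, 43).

(27, 62)

Write P = (71, 43).
Double-and-add on 4 = (100)₂. Start with P = (71, 43) for the leading 1-bit.
double: tangent at (71, 43): λ = (3·71² + 4)/(2·43) ≡ 16/13. 13⁻¹ ≡ 45 (mod 73) since 13·45 = 585 ≡ 1, so λ ≡ 16·45 ≡ 63.
  x = λ² - 71 - 71 = 3969 - 142 ≡ 31; y = λ·(71 - 31) - 43 ≡ 68. → (31, 68)
double: tangent at (31, 68): λ = (3·31² + 4)/(2·68) ≡ 40/63. 63⁻¹ ≡ 51 (mod 73), so λ ≡ 40·51 ≡ 69.
  x = λ² - 31 - 31 = 4761 - 62 ≡ 27; y = λ·(31 - 27) - 68 ≡ 62. → (27, 62)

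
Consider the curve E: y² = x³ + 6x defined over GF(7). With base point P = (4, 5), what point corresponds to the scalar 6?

(1, 0)

Repeated addition: build up to 6P.
2P: tangent at (4, 5): λ = (3·4² + 6)/(2·5) ≡ 5/3. 3⁻¹ ≡ 5 (mod 7) since 3·5 = 15 ≡ 1, so λ ≡ 5·5 ≡ 4.
  x = λ² - 4 - 4 = 16 - 8 ≡ 1; y = λ·(4 - 1) - 5 ≡ 0. → (1, 0)
3P: (1, 0) + (4, 5). λ = (5 - 0)/(4 - 1) ≡ 5/3 mod 7. 3⁻¹ ≡ 5 (mod 7), so λ ≡ 4.
  x = λ² - 1 - 4 = 16 - 5 ≡ 4; y = λ·(1 - 4) - 0 ≡ 2. → (4, 2)
4P: (4, 2) + (4, 5): same x and y₁ ≡ -y₂, so the sum is 𝒪.
5P: 𝒪 + (4, 5) = (4, 5) (identity).
6P: tangent at (4, 5): λ = (3·4² + 6)/(2·5) ≡ 5/3. 3⁻¹ ≡ 5 (mod 7), so λ ≡ 5·5 ≡ 4.
  x = λ² - 4 - 4 = 16 - 8 ≡ 1; y = λ·(4 - 1) - 5 ≡ 0. → (1, 0)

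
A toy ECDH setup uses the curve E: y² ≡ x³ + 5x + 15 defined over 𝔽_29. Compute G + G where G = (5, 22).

(12, 18)

tangent at (5, 22): λ = (3·5² + 5)/(2·22) ≡ 22/15. 15⁻¹ ≡ 2 (mod 29), so λ ≡ 22·2 ≡ 15.
  x = λ² - 5 - 5 = 225 - 10 ≡ 12; y = λ·(5 - 12) - 22 ≡ 18. → (12, 18)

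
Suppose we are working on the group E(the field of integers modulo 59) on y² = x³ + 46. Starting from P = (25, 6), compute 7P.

(8, 33)

Repeated addition: build up to 7P.
2P: tangent at (25, 6): λ = (3·25² + 0)/(2·6) ≡ 46/12. 12⁻¹ ≡ 5 (mod 59) since 12·5 = 60 ≡ 1, so λ ≡ 46·5 ≡ 53.
  x = λ² - 25 - 25 = 2809 - 50 ≡ 45; y = λ·(25 - 45) - 6 ≡ 55. → (45, 55)
3P: (45, 55) + (25, 6). λ = (6 - 55)/(25 - 45) ≡ 10/39 mod 59. 39⁻¹ ≡ 56 (mod 59), so λ ≡ 29.
  x = λ² - 45 - 25 = 841 - 70 ≡ 4; y = λ·(45 - 4) - 55 ≡ 13. → (4, 13)
4P: (4, 13) + (25, 6). λ = (6 - 13)/(25 - 4) ≡ 52/21 mod 59. 21⁻¹ ≡ 45 (mod 59), so λ ≡ 39.
  x = λ² - 4 - 25 = 1521 - 29 ≡ 17; y = λ·(4 - 17) - 13 ≡ 11. → (17, 11)
5P: (17, 11) + (25, 6). λ = (6 - 11)/(25 - 17) ≡ 54/8 mod 59. 8⁻¹ ≡ 37 (mod 59) since 8·37 = 296 ≡ 1, so λ ≡ 51.
  x = λ² - 17 - 25 = 2601 - 42 ≡ 22; y = λ·(17 - 22) - 11 ≡ 29. → (22, 29)
6P: (22, 29) + (25, 6). λ = (6 - 29)/(25 - 22) ≡ 36/3 mod 59. 3⁻¹ ≡ 20 (mod 59) since 3·20 = 60 ≡ 1, so λ ≡ 12.
  x = λ² - 22 - 25 = 144 - 47 ≡ 38; y = λ·(22 - 38) - 29 ≡ 15. → (38, 15)
7P: (38, 15) + (25, 6). λ = (6 - 15)/(25 - 38) ≡ 50/46 mod 59. 46⁻¹ ≡ 9 (mod 59) since 46·9 = 414 ≡ 1, so λ ≡ 37.
  x = λ² - 38 - 25 = 1369 - 63 ≡ 8; y = λ·(38 - 8) - 15 ≡ 33. → (8, 33)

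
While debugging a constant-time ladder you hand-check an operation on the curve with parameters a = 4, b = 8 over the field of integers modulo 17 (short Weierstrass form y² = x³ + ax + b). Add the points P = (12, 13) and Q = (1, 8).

(8, 12)

(12, 13) + (1, 8). λ = (8 - 13)/(1 - 12) ≡ 12/6 mod 17. 6⁻¹ ≡ 3 (mod 17), so λ ≡ 2.
  x = λ² - 12 - 1 = 4 - 13 ≡ 8; y = λ·(12 - 8) - 13 ≡ 12. → (8, 12)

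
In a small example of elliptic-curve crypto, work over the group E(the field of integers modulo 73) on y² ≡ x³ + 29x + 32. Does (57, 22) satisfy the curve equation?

y² = 22² ≡ 46; x³ + 29x + 32 = 186878 ≡ 71 (mod 73). 46 ≠ 71.

no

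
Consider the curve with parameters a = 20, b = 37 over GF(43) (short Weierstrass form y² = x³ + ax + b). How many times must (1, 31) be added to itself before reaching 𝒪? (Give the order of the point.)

2P: tangent at (1, 31): λ = (3·1² + 20)/(2·31) ≡ 23/19. 19⁻¹ ≡ 34 (mod 43), so λ ≡ 23·34 ≡ 8.
  x = λ² - 1 - 1 = 64 - 2 ≡ 19; y = λ·(1 - 19) - 31 ≡ 40. → (19, 40)
3P: (19, 40) + (1, 31). λ = (31 - 40)/(1 - 19) ≡ 34/25 mod 43. 25⁻¹ ≡ 31 (mod 43), so λ ≡ 22.
  x = λ² - 19 - 1 = 484 - 20 ≡ 34; y = λ·(19 - 34) - 40 ≡ 17. → (34, 17)
4P: (34, 17) + (1, 31). λ = (31 - 17)/(1 - 34) ≡ 14/10 mod 43. 10⁻¹ ≡ 13 (mod 43) since 10·13 = 130 ≡ 1, so λ ≡ 10.
  x = λ² - 34 - 1 = 100 - 35 ≡ 22; y = λ·(34 - 22) - 17 ≡ 17. → (22, 17)
5P: (22, 17) + (1, 31). λ = (31 - 17)/(1 - 22) ≡ 14/22 mod 43. 22⁻¹ ≡ 2 (mod 43), so λ ≡ 28.
  x = λ² - 22 - 1 = 784 - 23 ≡ 30; y = λ·(22 - 30) - 17 ≡ 17. → (30, 17)
6P: (30, 17) + (1, 31). λ = (31 - 17)/(1 - 30) ≡ 14/14 mod 43. 14⁻¹ ≡ 40 (mod 43) since 14·40 = 560 ≡ 1, so λ ≡ 1.
  x = λ² - 30 - 1 = 1 - 31 ≡ 13; y = λ·(30 - 13) - 17 ≡ 0. → (13, 0)
7P: (13, 0) + (1, 31). λ = (31 - 0)/(1 - 13) ≡ 31/31 mod 43. 31⁻¹ ≡ 25 (mod 43), so λ ≡ 1.
  x = λ² - 13 - 1 = 1 - 14 ≡ 30; y = λ·(13 - 30) - 0 ≡ 26. → (30, 26)
8P: (30, 26) + (1, 31). λ = (31 - 26)/(1 - 30) ≡ 5/14 mod 43. 14⁻¹ ≡ 40 (mod 43) since 14·40 = 560 ≡ 1, so λ ≡ 28.
  x = λ² - 30 - 1 = 784 - 31 ≡ 22; y = λ·(30 - 22) - 26 ≡ 26. → (22, 26)
9P: (22, 26) + (1, 31). λ = (31 - 26)/(1 - 22) ≡ 5/22 mod 43. 22⁻¹ ≡ 2 (mod 43), so λ ≡ 10.
  x = λ² - 22 - 1 = 100 - 23 ≡ 34; y = λ·(22 - 34) - 26 ≡ 26. → (34, 26)
10P: (34, 26) + (1, 31). λ = (31 - 26)/(1 - 34) ≡ 5/10 mod 43. 10⁻¹ ≡ 13 (mod 43), so λ ≡ 22.
  x = λ² - 34 - 1 = 484 - 35 ≡ 19; y = λ·(34 - 19) - 26 ≡ 3. → (19, 3)
11P: (19, 3) + (1, 31). λ = (31 - 3)/(1 - 19) ≡ 28/25 mod 43. 25⁻¹ ≡ 31 (mod 43), so λ ≡ 8.
  x = λ² - 19 - 1 = 64 - 20 ≡ 1; y = λ·(19 - 1) - 3 ≡ 12. → (1, 12)
12P: (1, 12) + (1, 31): same x and y₁ ≡ -y₂, so the sum is 𝒪.
12P = 𝒪, so the order is 12.

12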